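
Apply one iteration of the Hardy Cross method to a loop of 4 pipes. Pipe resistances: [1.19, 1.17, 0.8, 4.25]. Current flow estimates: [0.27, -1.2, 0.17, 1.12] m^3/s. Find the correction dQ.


Numerator terms (r*Q*|Q|): 1.19*0.27*|0.27| = 0.0868; 1.17*-1.2*|-1.2| = -1.6848; 0.8*0.17*|0.17| = 0.0231; 4.25*1.12*|1.12| = 5.3312.
Sum of numerator = 3.7563.
Denominator terms (r*|Q|): 1.19*|0.27| = 0.3213; 1.17*|-1.2| = 1.404; 0.8*|0.17| = 0.136; 4.25*|1.12| = 4.76.
2 * sum of denominator = 2 * 6.6213 = 13.2426.
dQ = -3.7563 / 13.2426 = -0.2837 m^3/s.

-0.2837


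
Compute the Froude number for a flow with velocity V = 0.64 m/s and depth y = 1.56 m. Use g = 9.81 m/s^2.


The Froude number is defined as Fr = V / sqrt(g*y).
g*y = 9.81 * 1.56 = 15.3036.
sqrt(g*y) = sqrt(15.3036) = 3.912.
Fr = 0.64 / 3.912 = 0.1636.

0.1636


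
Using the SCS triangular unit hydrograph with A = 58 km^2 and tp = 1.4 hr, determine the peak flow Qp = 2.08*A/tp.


SCS formula: Qp = 2.08 * A / tp.
Qp = 2.08 * 58 / 1.4
   = 120.64 / 1.4
   = 86.17 m^3/s per cm.

86.17


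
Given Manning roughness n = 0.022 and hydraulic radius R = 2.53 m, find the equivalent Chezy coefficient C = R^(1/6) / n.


The Chezy coefficient relates to Manning's n through C = R^(1/6) / n.
R^(1/6) = 2.53^(1/6) = 1.167311.
C = 1.167311 / 0.022 = 53.06 m^(1/2)/s.

53.06


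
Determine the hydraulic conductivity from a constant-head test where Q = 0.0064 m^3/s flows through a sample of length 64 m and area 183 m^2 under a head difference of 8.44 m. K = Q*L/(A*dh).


From K = Q*L / (A*dh):
Numerator: Q*L = 0.0064 * 64 = 0.4096.
Denominator: A*dh = 183 * 8.44 = 1544.52.
K = 0.4096 / 1544.52 = 0.000265 m/s.

0.000265


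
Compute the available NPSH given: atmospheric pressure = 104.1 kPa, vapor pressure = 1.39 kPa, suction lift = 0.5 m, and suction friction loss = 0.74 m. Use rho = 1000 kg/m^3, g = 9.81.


NPSHa = p_atm/(rho*g) - z_s - hf_s - p_vap/(rho*g).
p_atm/(rho*g) = 104.1*1000 / (1000*9.81) = 10.612 m.
p_vap/(rho*g) = 1.39*1000 / (1000*9.81) = 0.142 m.
NPSHa = 10.612 - 0.5 - 0.74 - 0.142
      = 9.23 m.

9.23


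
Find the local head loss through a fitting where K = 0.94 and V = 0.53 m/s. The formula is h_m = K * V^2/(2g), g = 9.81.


Minor loss formula: h_m = K * V^2/(2g).
V^2 = 0.53^2 = 0.2809.
V^2/(2g) = 0.2809 / 19.62 = 0.0143 m.
h_m = 0.94 * 0.0143 = 0.0135 m.

0.0135


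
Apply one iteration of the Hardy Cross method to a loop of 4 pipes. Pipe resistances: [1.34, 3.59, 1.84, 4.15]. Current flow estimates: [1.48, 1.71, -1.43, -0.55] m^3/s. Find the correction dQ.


Numerator terms (r*Q*|Q|): 1.34*1.48*|1.48| = 2.9351; 3.59*1.71*|1.71| = 10.4975; 1.84*-1.43*|-1.43| = -3.7626; 4.15*-0.55*|-0.55| = -1.2554.
Sum of numerator = 8.4147.
Denominator terms (r*|Q|): 1.34*|1.48| = 1.9832; 3.59*|1.71| = 6.1389; 1.84*|-1.43| = 2.6312; 4.15*|-0.55| = 2.2825.
2 * sum of denominator = 2 * 13.0358 = 26.0716.
dQ = -8.4147 / 26.0716 = -0.3228 m^3/s.

-0.3228


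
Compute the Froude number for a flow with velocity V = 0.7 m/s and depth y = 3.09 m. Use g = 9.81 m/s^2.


The Froude number is defined as Fr = V / sqrt(g*y).
g*y = 9.81 * 3.09 = 30.3129.
sqrt(g*y) = sqrt(30.3129) = 5.5057.
Fr = 0.7 / 5.5057 = 0.1271.

0.1271


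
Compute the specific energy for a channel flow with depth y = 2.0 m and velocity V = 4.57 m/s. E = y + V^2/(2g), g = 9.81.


Specific energy E = y + V^2/(2g).
Velocity head = V^2/(2g) = 4.57^2 / (2*9.81) = 20.8849 / 19.62 = 1.0645 m.
E = 2.0 + 1.0645 = 3.0645 m.

3.0645


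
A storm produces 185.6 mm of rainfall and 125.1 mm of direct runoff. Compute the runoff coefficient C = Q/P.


The runoff coefficient C = runoff depth / rainfall depth.
C = 125.1 / 185.6
  = 0.674.

0.674


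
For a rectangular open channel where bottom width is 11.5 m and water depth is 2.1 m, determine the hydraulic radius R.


For a rectangular section:
Flow area A = b * y = 11.5 * 2.1 = 24.15 m^2.
Wetted perimeter P = b + 2y = 11.5 + 2*2.1 = 15.7 m.
Hydraulic radius R = A/P = 24.15 / 15.7 = 1.5382 m.

1.5382


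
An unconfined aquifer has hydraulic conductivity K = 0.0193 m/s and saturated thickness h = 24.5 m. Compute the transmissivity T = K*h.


Transmissivity is defined as T = K * h.
T = 0.0193 * 24.5
  = 0.4729 m^2/s.

0.4729


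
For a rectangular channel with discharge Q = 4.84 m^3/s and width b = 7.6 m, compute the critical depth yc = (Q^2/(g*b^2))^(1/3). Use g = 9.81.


Using yc = (Q^2 / (g * b^2))^(1/3):
Q^2 = 4.84^2 = 23.43.
g * b^2 = 9.81 * 7.6^2 = 9.81 * 57.76 = 566.63.
Q^2 / (g*b^2) = 23.43 / 566.63 = 0.0413.
yc = 0.0413^(1/3) = 0.3458 m.

0.3458


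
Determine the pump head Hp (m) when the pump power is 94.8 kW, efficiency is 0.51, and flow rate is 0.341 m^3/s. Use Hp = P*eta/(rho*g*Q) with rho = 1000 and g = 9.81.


Pump head formula: Hp = P * eta / (rho * g * Q).
Numerator: P * eta = 94.8 * 1000 * 0.51 = 48348.0 W.
Denominator: rho * g * Q = 1000 * 9.81 * 0.341 = 3345.21.
Hp = 48348.0 / 3345.21 = 14.45 m.

14.45


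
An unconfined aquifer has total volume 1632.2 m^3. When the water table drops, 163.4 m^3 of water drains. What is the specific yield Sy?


Specific yield Sy = Volume drained / Total volume.
Sy = 163.4 / 1632.2
   = 0.1001.

0.1001


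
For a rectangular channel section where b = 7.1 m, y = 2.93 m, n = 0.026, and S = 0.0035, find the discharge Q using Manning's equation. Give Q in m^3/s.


For a rectangular channel, the cross-sectional area A = b * y = 7.1 * 2.93 = 20.8 m^2.
The wetted perimeter P = b + 2y = 7.1 + 2*2.93 = 12.96 m.
Hydraulic radius R = A/P = 20.8/12.96 = 1.6052 m.
Velocity V = (1/n)*R^(2/3)*S^(1/2) = (1/0.026)*1.6052^(2/3)*0.0035^(1/2) = 3.1194 m/s.
Discharge Q = A * V = 20.8 * 3.1194 = 64.893 m^3/s.

64.893


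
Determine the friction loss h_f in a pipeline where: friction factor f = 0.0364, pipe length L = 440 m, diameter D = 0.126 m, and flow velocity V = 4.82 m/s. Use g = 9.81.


Darcy-Weisbach equation: h_f = f * (L/D) * V^2/(2g).
f * L/D = 0.0364 * 440/0.126 = 127.1111.
V^2/(2g) = 4.82^2 / (2*9.81) = 23.2324 / 19.62 = 1.1841 m.
h_f = 127.1111 * 1.1841 = 150.515 m.

150.515


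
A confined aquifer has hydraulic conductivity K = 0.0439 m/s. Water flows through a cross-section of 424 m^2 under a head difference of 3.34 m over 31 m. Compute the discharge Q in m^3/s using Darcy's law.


Darcy's law: Q = K * A * i, where i = dh/L.
Hydraulic gradient i = 3.34 / 31 = 0.107742.
Q = 0.0439 * 424 * 0.107742
  = 2.0055 m^3/s.

2.0055


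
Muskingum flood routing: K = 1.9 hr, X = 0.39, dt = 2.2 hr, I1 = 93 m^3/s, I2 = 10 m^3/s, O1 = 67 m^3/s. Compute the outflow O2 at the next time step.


Muskingum coefficients:
denom = 2*K*(1-X) + dt = 2*1.9*(1-0.39) + 2.2 = 4.518.
C0 = (dt - 2*K*X)/denom = (2.2 - 2*1.9*0.39)/4.518 = 0.1589.
C1 = (dt + 2*K*X)/denom = (2.2 + 2*1.9*0.39)/4.518 = 0.815.
C2 = (2*K*(1-X) - dt)/denom = 0.0261.
O2 = C0*I2 + C1*I1 + C2*O1
   = 0.1589*10 + 0.815*93 + 0.0261*67
   = 79.13 m^3/s.

79.13


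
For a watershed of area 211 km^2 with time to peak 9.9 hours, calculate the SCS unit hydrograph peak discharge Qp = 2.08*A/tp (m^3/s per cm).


SCS formula: Qp = 2.08 * A / tp.
Qp = 2.08 * 211 / 9.9
   = 438.88 / 9.9
   = 44.33 m^3/s per cm.

44.33


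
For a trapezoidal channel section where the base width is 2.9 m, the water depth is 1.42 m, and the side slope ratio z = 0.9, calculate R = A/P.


For a trapezoidal section with side slope z:
A = (b + z*y)*y = (2.9 + 0.9*1.42)*1.42 = 5.933 m^2.
P = b + 2*y*sqrt(1 + z^2) = 2.9 + 2*1.42*sqrt(1 + 0.9^2) = 6.721 m.
R = A/P = 5.933 / 6.721 = 0.8827 m.

0.8827


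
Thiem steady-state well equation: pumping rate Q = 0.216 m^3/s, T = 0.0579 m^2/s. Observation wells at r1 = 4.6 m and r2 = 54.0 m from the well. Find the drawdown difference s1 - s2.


Thiem equation: s1 - s2 = Q/(2*pi*T) * ln(r2/r1).
ln(r2/r1) = ln(54.0/4.6) = 2.4629.
Q/(2*pi*T) = 0.216 / (2*pi*0.0579) = 0.216 / 0.3638 = 0.5937.
s1 - s2 = 0.5937 * 2.4629 = 1.4623 m.

1.4623


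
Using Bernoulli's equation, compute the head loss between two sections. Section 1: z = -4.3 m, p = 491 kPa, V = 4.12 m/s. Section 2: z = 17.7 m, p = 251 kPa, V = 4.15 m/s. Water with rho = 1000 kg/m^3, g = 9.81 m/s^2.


Total head at each section: H = z + p/(rho*g) + V^2/(2g).
H1 = -4.3 + 491*1000/(1000*9.81) + 4.12^2/(2*9.81)
   = -4.3 + 50.051 + 0.8652
   = 46.616 m.
H2 = 17.7 + 251*1000/(1000*9.81) + 4.15^2/(2*9.81)
   = 17.7 + 25.586 + 0.8778
   = 44.164 m.
h_L = H1 - H2 = 46.616 - 44.164 = 2.452 m.

2.452


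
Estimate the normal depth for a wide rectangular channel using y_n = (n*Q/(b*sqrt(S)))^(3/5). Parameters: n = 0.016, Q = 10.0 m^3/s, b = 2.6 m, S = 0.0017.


We use the wide-channel approximation y_n = (n*Q/(b*sqrt(S)))^(3/5).
sqrt(S) = sqrt(0.0017) = 0.041231.
Numerator: n*Q = 0.016 * 10.0 = 0.16.
Denominator: b*sqrt(S) = 2.6 * 0.041231 = 0.107201.
arg = 1.4925.
y_n = 1.4925^(3/5) = 1.2716 m.

1.2716


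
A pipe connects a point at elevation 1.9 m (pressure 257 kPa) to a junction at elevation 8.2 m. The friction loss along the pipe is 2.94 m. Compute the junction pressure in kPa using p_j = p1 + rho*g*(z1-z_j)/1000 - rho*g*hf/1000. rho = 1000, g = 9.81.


Junction pressure: p_j = p1 + rho*g*(z1 - z_j)/1000 - rho*g*hf/1000.
Elevation term = 1000*9.81*(1.9 - 8.2)/1000 = -61.803 kPa.
Friction term = 1000*9.81*2.94/1000 = 28.841 kPa.
p_j = 257 + -61.803 - 28.841 = 166.36 kPa.

166.36


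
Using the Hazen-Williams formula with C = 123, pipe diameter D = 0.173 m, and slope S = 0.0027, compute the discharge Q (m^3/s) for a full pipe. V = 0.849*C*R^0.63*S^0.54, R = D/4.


For a full circular pipe, R = D/4 = 0.173/4 = 0.0432 m.
V = 0.849 * 123 * 0.0432^0.63 * 0.0027^0.54
  = 0.849 * 123 * 0.138252 * 0.041014
  = 0.5921 m/s.
Pipe area A = pi*D^2/4 = pi*0.173^2/4 = 0.0235 m^2.
Q = A * V = 0.0235 * 0.5921 = 0.0139 m^3/s.

0.0139


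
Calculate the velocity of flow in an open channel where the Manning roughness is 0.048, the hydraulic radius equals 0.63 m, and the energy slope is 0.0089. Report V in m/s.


Manning's equation gives V = (1/n) * R^(2/3) * S^(1/2).
First, compute R^(2/3) = 0.63^(2/3) = 0.7349.
Next, S^(1/2) = 0.0089^(1/2) = 0.09434.
Then 1/n = 1/0.048 = 20.83.
V = 20.83 * 0.7349 * 0.09434 = 1.4444 m/s.

1.4444


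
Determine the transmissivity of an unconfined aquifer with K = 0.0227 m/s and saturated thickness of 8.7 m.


Transmissivity is defined as T = K * h.
T = 0.0227 * 8.7
  = 0.1975 m^2/s.

0.1975


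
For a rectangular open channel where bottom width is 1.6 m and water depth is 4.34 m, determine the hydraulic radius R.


For a rectangular section:
Flow area A = b * y = 1.6 * 4.34 = 6.94 m^2.
Wetted perimeter P = b + 2y = 1.6 + 2*4.34 = 10.28 m.
Hydraulic radius R = A/P = 6.94 / 10.28 = 0.6755 m.

0.6755


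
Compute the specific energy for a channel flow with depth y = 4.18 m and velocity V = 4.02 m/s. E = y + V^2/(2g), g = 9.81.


Specific energy E = y + V^2/(2g).
Velocity head = V^2/(2g) = 4.02^2 / (2*9.81) = 16.1604 / 19.62 = 0.8237 m.
E = 4.18 + 0.8237 = 5.0037 m.

5.0037


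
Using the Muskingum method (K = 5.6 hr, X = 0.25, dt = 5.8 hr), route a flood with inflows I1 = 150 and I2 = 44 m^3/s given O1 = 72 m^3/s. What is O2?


Muskingum coefficients:
denom = 2*K*(1-X) + dt = 2*5.6*(1-0.25) + 5.8 = 14.2.
C0 = (dt - 2*K*X)/denom = (5.8 - 2*5.6*0.25)/14.2 = 0.2113.
C1 = (dt + 2*K*X)/denom = (5.8 + 2*5.6*0.25)/14.2 = 0.6056.
C2 = (2*K*(1-X) - dt)/denom = 0.1831.
O2 = C0*I2 + C1*I1 + C2*O1
   = 0.2113*44 + 0.6056*150 + 0.1831*72
   = 113.32 m^3/s.

113.32


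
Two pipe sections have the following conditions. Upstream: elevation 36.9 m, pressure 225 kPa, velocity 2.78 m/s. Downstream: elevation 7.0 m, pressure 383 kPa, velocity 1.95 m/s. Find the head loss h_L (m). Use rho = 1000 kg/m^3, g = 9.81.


Total head at each section: H = z + p/(rho*g) + V^2/(2g).
H1 = 36.9 + 225*1000/(1000*9.81) + 2.78^2/(2*9.81)
   = 36.9 + 22.936 + 0.3939
   = 60.23 m.
H2 = 7.0 + 383*1000/(1000*9.81) + 1.95^2/(2*9.81)
   = 7.0 + 39.042 + 0.1938
   = 46.236 m.
h_L = H1 - H2 = 60.23 - 46.236 = 13.994 m.

13.994


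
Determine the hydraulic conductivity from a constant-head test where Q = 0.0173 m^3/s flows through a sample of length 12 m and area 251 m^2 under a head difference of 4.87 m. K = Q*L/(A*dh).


From K = Q*L / (A*dh):
Numerator: Q*L = 0.0173 * 12 = 0.2076.
Denominator: A*dh = 251 * 4.87 = 1222.37.
K = 0.2076 / 1222.37 = 0.00017 m/s.

0.00017


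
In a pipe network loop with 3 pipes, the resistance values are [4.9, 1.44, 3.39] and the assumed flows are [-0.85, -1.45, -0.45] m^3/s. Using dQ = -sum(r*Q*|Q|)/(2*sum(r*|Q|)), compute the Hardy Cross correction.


Numerator terms (r*Q*|Q|): 4.9*-0.85*|-0.85| = -3.5402; 1.44*-1.45*|-1.45| = -3.0276; 3.39*-0.45*|-0.45| = -0.6865.
Sum of numerator = -7.2543.
Denominator terms (r*|Q|): 4.9*|-0.85| = 4.165; 1.44*|-1.45| = 2.088; 3.39*|-0.45| = 1.5255.
2 * sum of denominator = 2 * 7.7785 = 15.557.
dQ = --7.2543 / 15.557 = 0.4663 m^3/s.

0.4663


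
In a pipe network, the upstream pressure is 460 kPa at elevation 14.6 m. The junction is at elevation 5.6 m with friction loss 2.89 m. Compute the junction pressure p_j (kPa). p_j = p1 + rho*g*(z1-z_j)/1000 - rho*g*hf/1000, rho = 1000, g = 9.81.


Junction pressure: p_j = p1 + rho*g*(z1 - z_j)/1000 - rho*g*hf/1000.
Elevation term = 1000*9.81*(14.6 - 5.6)/1000 = 88.29 kPa.
Friction term = 1000*9.81*2.89/1000 = 28.351 kPa.
p_j = 460 + 88.29 - 28.351 = 519.94 kPa.

519.94


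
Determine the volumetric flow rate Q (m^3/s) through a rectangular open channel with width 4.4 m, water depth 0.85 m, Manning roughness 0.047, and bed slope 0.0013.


For a rectangular channel, the cross-sectional area A = b * y = 4.4 * 0.85 = 3.74 m^2.
The wetted perimeter P = b + 2y = 4.4 + 2*0.85 = 6.1 m.
Hydraulic radius R = A/P = 3.74/6.1 = 0.6131 m.
Velocity V = (1/n)*R^(2/3)*S^(1/2) = (1/0.047)*0.6131^(2/3)*0.0013^(1/2) = 0.5536 m/s.
Discharge Q = A * V = 3.74 * 0.5536 = 2.071 m^3/s.

2.071


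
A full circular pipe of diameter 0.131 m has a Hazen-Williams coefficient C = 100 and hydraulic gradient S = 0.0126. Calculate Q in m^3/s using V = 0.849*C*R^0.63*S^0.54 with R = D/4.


For a full circular pipe, R = D/4 = 0.131/4 = 0.0328 m.
V = 0.849 * 100 * 0.0328^0.63 * 0.0126^0.54
  = 0.849 * 100 * 0.116033 * 0.094232
  = 0.9283 m/s.
Pipe area A = pi*D^2/4 = pi*0.131^2/4 = 0.0135 m^2.
Q = A * V = 0.0135 * 0.9283 = 0.0125 m^3/s.

0.0125


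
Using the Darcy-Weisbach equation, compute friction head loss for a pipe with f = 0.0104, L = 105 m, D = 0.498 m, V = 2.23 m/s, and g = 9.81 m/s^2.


Darcy-Weisbach equation: h_f = f * (L/D) * V^2/(2g).
f * L/D = 0.0104 * 105/0.498 = 2.1928.
V^2/(2g) = 2.23^2 / (2*9.81) = 4.9729 / 19.62 = 0.2535 m.
h_f = 2.1928 * 0.2535 = 0.556 m.

0.556


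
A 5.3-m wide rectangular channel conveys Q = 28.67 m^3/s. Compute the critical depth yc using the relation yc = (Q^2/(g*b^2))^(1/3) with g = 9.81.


Using yc = (Q^2 / (g * b^2))^(1/3):
Q^2 = 28.67^2 = 821.97.
g * b^2 = 9.81 * 5.3^2 = 9.81 * 28.09 = 275.56.
Q^2 / (g*b^2) = 821.97 / 275.56 = 2.9829.
yc = 2.9829^(1/3) = 1.4395 m.

1.4395


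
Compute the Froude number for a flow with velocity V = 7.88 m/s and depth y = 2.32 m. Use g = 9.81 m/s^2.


The Froude number is defined as Fr = V / sqrt(g*y).
g*y = 9.81 * 2.32 = 22.7592.
sqrt(g*y) = sqrt(22.7592) = 4.7707.
Fr = 7.88 / 4.7707 = 1.6518.

1.6518


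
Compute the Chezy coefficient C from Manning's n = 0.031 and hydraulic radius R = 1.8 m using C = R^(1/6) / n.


The Chezy coefficient relates to Manning's n through C = R^(1/6) / n.
R^(1/6) = 1.8^(1/6) = 1.102924.
C = 1.102924 / 0.031 = 35.58 m^(1/2)/s.

35.58


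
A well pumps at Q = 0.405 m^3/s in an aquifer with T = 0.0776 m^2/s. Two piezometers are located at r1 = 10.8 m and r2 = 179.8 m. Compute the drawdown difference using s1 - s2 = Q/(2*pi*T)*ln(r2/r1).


Thiem equation: s1 - s2 = Q/(2*pi*T) * ln(r2/r1).
ln(r2/r1) = ln(179.8/10.8) = 2.8123.
Q/(2*pi*T) = 0.405 / (2*pi*0.0776) = 0.405 / 0.4876 = 0.8306.
s1 - s2 = 0.8306 * 2.8123 = 2.336 m.

2.336


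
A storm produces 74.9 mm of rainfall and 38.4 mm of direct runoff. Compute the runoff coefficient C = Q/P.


The runoff coefficient C = runoff depth / rainfall depth.
C = 38.4 / 74.9
  = 0.5127.

0.5127


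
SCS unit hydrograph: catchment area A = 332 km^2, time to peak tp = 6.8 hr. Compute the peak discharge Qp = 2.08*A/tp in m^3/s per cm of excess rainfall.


SCS formula: Qp = 2.08 * A / tp.
Qp = 2.08 * 332 / 6.8
   = 690.56 / 6.8
   = 101.55 m^3/s per cm.

101.55


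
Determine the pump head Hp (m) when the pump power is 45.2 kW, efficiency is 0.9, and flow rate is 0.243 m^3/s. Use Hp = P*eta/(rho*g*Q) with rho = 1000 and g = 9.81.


Pump head formula: Hp = P * eta / (rho * g * Q).
Numerator: P * eta = 45.2 * 1000 * 0.9 = 40680.0 W.
Denominator: rho * g * Q = 1000 * 9.81 * 0.243 = 2383.83.
Hp = 40680.0 / 2383.83 = 17.06 m.

17.06


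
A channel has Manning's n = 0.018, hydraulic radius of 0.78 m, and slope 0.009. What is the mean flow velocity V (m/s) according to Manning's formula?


Manning's equation gives V = (1/n) * R^(2/3) * S^(1/2).
First, compute R^(2/3) = 0.78^(2/3) = 0.8474.
Next, S^(1/2) = 0.009^(1/2) = 0.094868.
Then 1/n = 1/0.018 = 55.56.
V = 55.56 * 0.8474 * 0.094868 = 4.4659 m/s.

4.4659


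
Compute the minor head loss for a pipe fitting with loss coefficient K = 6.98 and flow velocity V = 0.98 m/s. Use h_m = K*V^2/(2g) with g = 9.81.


Minor loss formula: h_m = K * V^2/(2g).
V^2 = 0.98^2 = 0.9604.
V^2/(2g) = 0.9604 / 19.62 = 0.049 m.
h_m = 6.98 * 0.049 = 0.3417 m.

0.3417


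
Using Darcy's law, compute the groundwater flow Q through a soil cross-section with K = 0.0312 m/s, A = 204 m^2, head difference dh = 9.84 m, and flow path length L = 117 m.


Darcy's law: Q = K * A * i, where i = dh/L.
Hydraulic gradient i = 9.84 / 117 = 0.084103.
Q = 0.0312 * 204 * 0.084103
  = 0.5353 m^3/s.

0.5353


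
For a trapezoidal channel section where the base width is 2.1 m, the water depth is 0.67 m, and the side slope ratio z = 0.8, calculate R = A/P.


For a trapezoidal section with side slope z:
A = (b + z*y)*y = (2.1 + 0.8*0.67)*0.67 = 1.766 m^2.
P = b + 2*y*sqrt(1 + z^2) = 2.1 + 2*0.67*sqrt(1 + 0.8^2) = 3.816 m.
R = A/P = 1.766 / 3.816 = 0.4628 m.

0.4628


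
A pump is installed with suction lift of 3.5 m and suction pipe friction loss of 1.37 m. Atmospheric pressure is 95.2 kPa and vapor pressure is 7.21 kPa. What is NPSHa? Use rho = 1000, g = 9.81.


NPSHa = p_atm/(rho*g) - z_s - hf_s - p_vap/(rho*g).
p_atm/(rho*g) = 95.2*1000 / (1000*9.81) = 9.704 m.
p_vap/(rho*g) = 7.21*1000 / (1000*9.81) = 0.735 m.
NPSHa = 9.704 - 3.5 - 1.37 - 0.735
      = 4.1 m.

4.1


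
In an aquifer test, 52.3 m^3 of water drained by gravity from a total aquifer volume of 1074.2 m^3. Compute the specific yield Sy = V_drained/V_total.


Specific yield Sy = Volume drained / Total volume.
Sy = 52.3 / 1074.2
   = 0.0487.

0.0487


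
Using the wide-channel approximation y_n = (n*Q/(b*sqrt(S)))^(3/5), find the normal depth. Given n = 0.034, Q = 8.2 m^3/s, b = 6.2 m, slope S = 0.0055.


We use the wide-channel approximation y_n = (n*Q/(b*sqrt(S)))^(3/5).
sqrt(S) = sqrt(0.0055) = 0.074162.
Numerator: n*Q = 0.034 * 8.2 = 0.2788.
Denominator: b*sqrt(S) = 6.2 * 0.074162 = 0.459804.
arg = 0.6063.
y_n = 0.6063^(3/5) = 0.7407 m.

0.7407


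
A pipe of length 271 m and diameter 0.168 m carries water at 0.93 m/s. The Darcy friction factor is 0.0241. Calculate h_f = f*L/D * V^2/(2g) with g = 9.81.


Darcy-Weisbach equation: h_f = f * (L/D) * V^2/(2g).
f * L/D = 0.0241 * 271/0.168 = 38.8756.
V^2/(2g) = 0.93^2 / (2*9.81) = 0.8649 / 19.62 = 0.0441 m.
h_f = 38.8756 * 0.0441 = 1.714 m.

1.714


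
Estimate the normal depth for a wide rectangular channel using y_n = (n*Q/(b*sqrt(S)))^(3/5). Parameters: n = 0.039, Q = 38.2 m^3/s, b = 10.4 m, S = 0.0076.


We use the wide-channel approximation y_n = (n*Q/(b*sqrt(S)))^(3/5).
sqrt(S) = sqrt(0.0076) = 0.087178.
Numerator: n*Q = 0.039 * 38.2 = 1.4898.
Denominator: b*sqrt(S) = 10.4 * 0.087178 = 0.906651.
arg = 1.6432.
y_n = 1.6432^(3/5) = 1.3471 m.

1.3471


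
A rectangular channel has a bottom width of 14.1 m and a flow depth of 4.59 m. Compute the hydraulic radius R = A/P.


For a rectangular section:
Flow area A = b * y = 14.1 * 4.59 = 64.72 m^2.
Wetted perimeter P = b + 2y = 14.1 + 2*4.59 = 23.28 m.
Hydraulic radius R = A/P = 64.72 / 23.28 = 2.78 m.

2.78


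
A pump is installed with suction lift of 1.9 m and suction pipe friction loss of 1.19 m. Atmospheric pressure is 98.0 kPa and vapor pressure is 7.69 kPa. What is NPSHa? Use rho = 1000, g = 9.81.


NPSHa = p_atm/(rho*g) - z_s - hf_s - p_vap/(rho*g).
p_atm/(rho*g) = 98.0*1000 / (1000*9.81) = 9.99 m.
p_vap/(rho*g) = 7.69*1000 / (1000*9.81) = 0.784 m.
NPSHa = 9.99 - 1.9 - 1.19 - 0.784
      = 6.12 m.

6.12


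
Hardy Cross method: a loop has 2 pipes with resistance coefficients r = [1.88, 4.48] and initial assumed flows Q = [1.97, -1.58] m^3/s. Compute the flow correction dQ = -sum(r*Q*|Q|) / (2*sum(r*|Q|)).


Numerator terms (r*Q*|Q|): 1.88*1.97*|1.97| = 7.2961; 4.48*-1.58*|-1.58| = -11.1839.
Sum of numerator = -3.8878.
Denominator terms (r*|Q|): 1.88*|1.97| = 3.7036; 4.48*|-1.58| = 7.0784.
2 * sum of denominator = 2 * 10.782 = 21.564.
dQ = --3.8878 / 21.564 = 0.1803 m^3/s.

0.1803


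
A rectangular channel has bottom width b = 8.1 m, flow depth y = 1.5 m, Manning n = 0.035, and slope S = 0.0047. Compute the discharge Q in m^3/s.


For a rectangular channel, the cross-sectional area A = b * y = 8.1 * 1.5 = 12.15 m^2.
The wetted perimeter P = b + 2y = 8.1 + 2*1.5 = 11.1 m.
Hydraulic radius R = A/P = 12.15/11.1 = 1.0946 m.
Velocity V = (1/n)*R^(2/3)*S^(1/2) = (1/0.035)*1.0946^(2/3)*0.0047^(1/2) = 2.0804 m/s.
Discharge Q = A * V = 12.15 * 2.0804 = 25.277 m^3/s.

25.277


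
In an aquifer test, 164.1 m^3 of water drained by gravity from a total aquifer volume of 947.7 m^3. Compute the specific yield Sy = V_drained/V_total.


Specific yield Sy = Volume drained / Total volume.
Sy = 164.1 / 947.7
   = 0.1732.

0.1732


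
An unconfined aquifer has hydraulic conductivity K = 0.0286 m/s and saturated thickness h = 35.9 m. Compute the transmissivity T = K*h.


Transmissivity is defined as T = K * h.
T = 0.0286 * 35.9
  = 1.0267 m^2/s.

1.0267


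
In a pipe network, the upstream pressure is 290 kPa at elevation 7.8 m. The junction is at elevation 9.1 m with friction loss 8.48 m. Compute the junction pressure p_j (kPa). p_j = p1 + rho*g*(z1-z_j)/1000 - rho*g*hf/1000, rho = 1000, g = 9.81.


Junction pressure: p_j = p1 + rho*g*(z1 - z_j)/1000 - rho*g*hf/1000.
Elevation term = 1000*9.81*(7.8 - 9.1)/1000 = -12.753 kPa.
Friction term = 1000*9.81*8.48/1000 = 83.189 kPa.
p_j = 290 + -12.753 - 83.189 = 194.06 kPa.

194.06


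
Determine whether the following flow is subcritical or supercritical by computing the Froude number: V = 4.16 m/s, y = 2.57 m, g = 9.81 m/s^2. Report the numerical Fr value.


The Froude number is defined as Fr = V / sqrt(g*y).
g*y = 9.81 * 2.57 = 25.2117.
sqrt(g*y) = sqrt(25.2117) = 5.0211.
Fr = 4.16 / 5.0211 = 0.8285.
Since Fr < 1, the flow is subcritical.

0.8285


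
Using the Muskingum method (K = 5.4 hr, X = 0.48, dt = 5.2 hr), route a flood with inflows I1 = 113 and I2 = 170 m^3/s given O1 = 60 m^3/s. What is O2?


Muskingum coefficients:
denom = 2*K*(1-X) + dt = 2*5.4*(1-0.48) + 5.2 = 10.816.
C0 = (dt - 2*K*X)/denom = (5.2 - 2*5.4*0.48)/10.816 = 0.0015.
C1 = (dt + 2*K*X)/denom = (5.2 + 2*5.4*0.48)/10.816 = 0.9601.
C2 = (2*K*(1-X) - dt)/denom = 0.0385.
O2 = C0*I2 + C1*I1 + C2*O1
   = 0.0015*170 + 0.9601*113 + 0.0385*60
   = 111.05 m^3/s.

111.05


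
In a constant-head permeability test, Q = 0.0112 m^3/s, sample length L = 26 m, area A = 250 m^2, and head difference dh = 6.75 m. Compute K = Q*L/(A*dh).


From K = Q*L / (A*dh):
Numerator: Q*L = 0.0112 * 26 = 0.2912.
Denominator: A*dh = 250 * 6.75 = 1687.5.
K = 0.2912 / 1687.5 = 0.000173 m/s.

0.000173


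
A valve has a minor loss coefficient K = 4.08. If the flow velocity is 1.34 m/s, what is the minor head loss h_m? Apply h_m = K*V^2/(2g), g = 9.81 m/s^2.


Minor loss formula: h_m = K * V^2/(2g).
V^2 = 1.34^2 = 1.7956.
V^2/(2g) = 1.7956 / 19.62 = 0.0915 m.
h_m = 4.08 * 0.0915 = 0.3734 m.

0.3734


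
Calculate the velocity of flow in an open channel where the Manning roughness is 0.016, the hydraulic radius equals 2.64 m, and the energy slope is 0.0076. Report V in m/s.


Manning's equation gives V = (1/n) * R^(2/3) * S^(1/2).
First, compute R^(2/3) = 2.64^(2/3) = 1.9102.
Next, S^(1/2) = 0.0076^(1/2) = 0.087178.
Then 1/n = 1/0.016 = 62.5.
V = 62.5 * 1.9102 * 0.087178 = 10.4077 m/s.

10.4077


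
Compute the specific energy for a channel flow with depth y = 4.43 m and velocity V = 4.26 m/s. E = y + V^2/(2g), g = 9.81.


Specific energy E = y + V^2/(2g).
Velocity head = V^2/(2g) = 4.26^2 / (2*9.81) = 18.1476 / 19.62 = 0.925 m.
E = 4.43 + 0.925 = 5.355 m.

5.355


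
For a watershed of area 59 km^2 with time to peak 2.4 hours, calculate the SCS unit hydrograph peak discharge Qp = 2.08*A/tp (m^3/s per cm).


SCS formula: Qp = 2.08 * A / tp.
Qp = 2.08 * 59 / 2.4
   = 122.72 / 2.4
   = 51.13 m^3/s per cm.

51.13


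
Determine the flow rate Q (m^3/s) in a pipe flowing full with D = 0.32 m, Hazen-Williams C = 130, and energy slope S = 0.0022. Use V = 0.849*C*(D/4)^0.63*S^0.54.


For a full circular pipe, R = D/4 = 0.32/4 = 0.08 m.
V = 0.849 * 130 * 0.08^0.63 * 0.0022^0.54
  = 0.849 * 130 * 0.203679 * 0.03672
  = 0.8255 m/s.
Pipe area A = pi*D^2/4 = pi*0.32^2/4 = 0.0804 m^2.
Q = A * V = 0.0804 * 0.8255 = 0.0664 m^3/s.

0.0664


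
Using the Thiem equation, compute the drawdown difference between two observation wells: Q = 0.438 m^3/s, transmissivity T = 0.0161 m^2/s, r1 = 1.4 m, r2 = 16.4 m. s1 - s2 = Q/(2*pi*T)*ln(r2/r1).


Thiem equation: s1 - s2 = Q/(2*pi*T) * ln(r2/r1).
ln(r2/r1) = ln(16.4/1.4) = 2.4608.
Q/(2*pi*T) = 0.438 / (2*pi*0.0161) = 0.438 / 0.1012 = 4.3298.
s1 - s2 = 4.3298 * 2.4608 = 10.6548 m.

10.6548


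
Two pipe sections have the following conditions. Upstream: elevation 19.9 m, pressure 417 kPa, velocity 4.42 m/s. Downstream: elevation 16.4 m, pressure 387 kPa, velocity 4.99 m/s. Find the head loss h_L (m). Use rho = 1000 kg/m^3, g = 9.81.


Total head at each section: H = z + p/(rho*g) + V^2/(2g).
H1 = 19.9 + 417*1000/(1000*9.81) + 4.42^2/(2*9.81)
   = 19.9 + 42.508 + 0.9957
   = 63.403 m.
H2 = 16.4 + 387*1000/(1000*9.81) + 4.99^2/(2*9.81)
   = 16.4 + 39.45 + 1.2691
   = 57.119 m.
h_L = H1 - H2 = 63.403 - 57.119 = 6.285 m.

6.285


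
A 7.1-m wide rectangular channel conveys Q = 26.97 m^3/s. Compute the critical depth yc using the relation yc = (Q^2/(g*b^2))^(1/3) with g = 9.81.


Using yc = (Q^2 / (g * b^2))^(1/3):
Q^2 = 26.97^2 = 727.38.
g * b^2 = 9.81 * 7.1^2 = 9.81 * 50.41 = 494.52.
Q^2 / (g*b^2) = 727.38 / 494.52 = 1.4709.
yc = 1.4709^(1/3) = 1.1373 m.

1.1373


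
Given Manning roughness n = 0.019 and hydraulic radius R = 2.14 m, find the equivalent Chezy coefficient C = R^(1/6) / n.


The Chezy coefficient relates to Manning's n through C = R^(1/6) / n.
R^(1/6) = 2.14^(1/6) = 1.135191.
C = 1.135191 / 0.019 = 59.75 m^(1/2)/s.

59.75


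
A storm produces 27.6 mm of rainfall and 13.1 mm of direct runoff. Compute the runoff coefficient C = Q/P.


The runoff coefficient C = runoff depth / rainfall depth.
C = 13.1 / 27.6
  = 0.4746.

0.4746


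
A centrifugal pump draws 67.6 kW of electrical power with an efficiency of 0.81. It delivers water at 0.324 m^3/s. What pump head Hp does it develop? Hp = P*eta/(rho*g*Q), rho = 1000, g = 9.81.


Pump head formula: Hp = P * eta / (rho * g * Q).
Numerator: P * eta = 67.6 * 1000 * 0.81 = 54756.0 W.
Denominator: rho * g * Q = 1000 * 9.81 * 0.324 = 3178.44.
Hp = 54756.0 / 3178.44 = 17.23 m.

17.23


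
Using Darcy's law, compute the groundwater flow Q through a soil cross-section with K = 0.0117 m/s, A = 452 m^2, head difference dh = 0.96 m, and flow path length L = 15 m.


Darcy's law: Q = K * A * i, where i = dh/L.
Hydraulic gradient i = 0.96 / 15 = 0.064.
Q = 0.0117 * 452 * 0.064
  = 0.3385 m^3/s.

0.3385


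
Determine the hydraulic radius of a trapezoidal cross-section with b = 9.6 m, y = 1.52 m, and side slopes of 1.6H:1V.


For a trapezoidal section with side slope z:
A = (b + z*y)*y = (9.6 + 1.6*1.52)*1.52 = 18.289 m^2.
P = b + 2*y*sqrt(1 + z^2) = 9.6 + 2*1.52*sqrt(1 + 1.6^2) = 15.336 m.
R = A/P = 18.289 / 15.336 = 1.1925 m.

1.1925


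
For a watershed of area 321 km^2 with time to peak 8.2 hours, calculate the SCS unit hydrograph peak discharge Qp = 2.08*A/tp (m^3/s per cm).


SCS formula: Qp = 2.08 * A / tp.
Qp = 2.08 * 321 / 8.2
   = 667.68 / 8.2
   = 81.42 m^3/s per cm.

81.42


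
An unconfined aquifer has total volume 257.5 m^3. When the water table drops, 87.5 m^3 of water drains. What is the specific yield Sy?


Specific yield Sy = Volume drained / Total volume.
Sy = 87.5 / 257.5
   = 0.3398.

0.3398


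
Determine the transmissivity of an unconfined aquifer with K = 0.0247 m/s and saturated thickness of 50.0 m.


Transmissivity is defined as T = K * h.
T = 0.0247 * 50.0
  = 1.235 m^2/s.

1.235


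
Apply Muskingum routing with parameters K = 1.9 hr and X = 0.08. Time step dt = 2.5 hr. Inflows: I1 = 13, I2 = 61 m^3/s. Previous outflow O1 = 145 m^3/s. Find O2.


Muskingum coefficients:
denom = 2*K*(1-X) + dt = 2*1.9*(1-0.08) + 2.5 = 5.996.
C0 = (dt - 2*K*X)/denom = (2.5 - 2*1.9*0.08)/5.996 = 0.3662.
C1 = (dt + 2*K*X)/denom = (2.5 + 2*1.9*0.08)/5.996 = 0.4676.
C2 = (2*K*(1-X) - dt)/denom = 0.1661.
O2 = C0*I2 + C1*I1 + C2*O1
   = 0.3662*61 + 0.4676*13 + 0.1661*145
   = 52.51 m^3/s.

52.51


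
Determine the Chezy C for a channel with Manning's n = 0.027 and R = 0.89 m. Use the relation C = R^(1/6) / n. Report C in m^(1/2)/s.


The Chezy coefficient relates to Manning's n through C = R^(1/6) / n.
R^(1/6) = 0.89^(1/6) = 0.980765.
C = 0.980765 / 0.027 = 36.32 m^(1/2)/s.

36.32


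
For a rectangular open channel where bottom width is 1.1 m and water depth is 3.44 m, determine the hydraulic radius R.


For a rectangular section:
Flow area A = b * y = 1.1 * 3.44 = 3.78 m^2.
Wetted perimeter P = b + 2y = 1.1 + 2*3.44 = 7.98 m.
Hydraulic radius R = A/P = 3.78 / 7.98 = 0.4742 m.

0.4742


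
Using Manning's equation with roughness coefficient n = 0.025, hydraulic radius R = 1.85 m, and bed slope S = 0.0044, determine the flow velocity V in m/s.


Manning's equation gives V = (1/n) * R^(2/3) * S^(1/2).
First, compute R^(2/3) = 1.85^(2/3) = 1.507.
Next, S^(1/2) = 0.0044^(1/2) = 0.066332.
Then 1/n = 1/0.025 = 40.0.
V = 40.0 * 1.507 * 0.066332 = 3.9985 m/s.

3.9985


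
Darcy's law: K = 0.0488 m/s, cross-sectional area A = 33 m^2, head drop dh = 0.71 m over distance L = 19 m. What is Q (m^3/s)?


Darcy's law: Q = K * A * i, where i = dh/L.
Hydraulic gradient i = 0.71 / 19 = 0.037368.
Q = 0.0488 * 33 * 0.037368
  = 0.0602 m^3/s.

0.0602


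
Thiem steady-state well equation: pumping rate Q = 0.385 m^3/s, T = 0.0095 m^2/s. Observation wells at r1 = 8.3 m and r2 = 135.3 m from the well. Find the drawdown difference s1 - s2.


Thiem equation: s1 - s2 = Q/(2*pi*T) * ln(r2/r1).
ln(r2/r1) = ln(135.3/8.3) = 2.7912.
Q/(2*pi*T) = 0.385 / (2*pi*0.0095) = 0.385 / 0.0597 = 6.45.
s1 - s2 = 6.45 * 2.7912 = 18.0034 m.

18.0034


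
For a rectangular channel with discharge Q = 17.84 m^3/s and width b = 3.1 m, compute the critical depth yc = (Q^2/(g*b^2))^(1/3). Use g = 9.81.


Using yc = (Q^2 / (g * b^2))^(1/3):
Q^2 = 17.84^2 = 318.27.
g * b^2 = 9.81 * 3.1^2 = 9.81 * 9.61 = 94.27.
Q^2 / (g*b^2) = 318.27 / 94.27 = 3.3762.
yc = 3.3762^(1/3) = 1.5001 m.

1.5001


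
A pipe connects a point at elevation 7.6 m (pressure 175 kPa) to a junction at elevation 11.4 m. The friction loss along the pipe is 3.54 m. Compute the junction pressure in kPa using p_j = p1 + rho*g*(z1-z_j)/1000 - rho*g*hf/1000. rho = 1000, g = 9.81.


Junction pressure: p_j = p1 + rho*g*(z1 - z_j)/1000 - rho*g*hf/1000.
Elevation term = 1000*9.81*(7.6 - 11.4)/1000 = -37.278 kPa.
Friction term = 1000*9.81*3.54/1000 = 34.727 kPa.
p_j = 175 + -37.278 - 34.727 = 102.99 kPa.

102.99


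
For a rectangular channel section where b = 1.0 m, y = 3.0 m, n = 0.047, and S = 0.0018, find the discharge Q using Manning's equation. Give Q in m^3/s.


For a rectangular channel, the cross-sectional area A = b * y = 1.0 * 3.0 = 3.0 m^2.
The wetted perimeter P = b + 2y = 1.0 + 2*3.0 = 7.0 m.
Hydraulic radius R = A/P = 3.0/7.0 = 0.4286 m.
Velocity V = (1/n)*R^(2/3)*S^(1/2) = (1/0.047)*0.4286^(2/3)*0.0018^(1/2) = 0.5131 m/s.
Discharge Q = A * V = 3.0 * 0.5131 = 1.539 m^3/s.

1.539


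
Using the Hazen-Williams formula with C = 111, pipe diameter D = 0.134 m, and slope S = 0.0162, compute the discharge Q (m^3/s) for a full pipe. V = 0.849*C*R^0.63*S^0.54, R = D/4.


For a full circular pipe, R = D/4 = 0.134/4 = 0.0335 m.
V = 0.849 * 111 * 0.0335^0.63 * 0.0162^0.54
  = 0.849 * 111 * 0.1177 * 0.107929
  = 1.1971 m/s.
Pipe area A = pi*D^2/4 = pi*0.134^2/4 = 0.0141 m^2.
Q = A * V = 0.0141 * 1.1971 = 0.0169 m^3/s.

0.0169


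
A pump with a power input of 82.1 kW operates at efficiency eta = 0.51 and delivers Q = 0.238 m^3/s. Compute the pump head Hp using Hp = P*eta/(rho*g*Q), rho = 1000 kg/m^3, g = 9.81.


Pump head formula: Hp = P * eta / (rho * g * Q).
Numerator: P * eta = 82.1 * 1000 * 0.51 = 41871.0 W.
Denominator: rho * g * Q = 1000 * 9.81 * 0.238 = 2334.78.
Hp = 41871.0 / 2334.78 = 17.93 m.

17.93


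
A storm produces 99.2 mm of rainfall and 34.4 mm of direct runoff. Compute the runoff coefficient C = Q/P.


The runoff coefficient C = runoff depth / rainfall depth.
C = 34.4 / 99.2
  = 0.3468.

0.3468


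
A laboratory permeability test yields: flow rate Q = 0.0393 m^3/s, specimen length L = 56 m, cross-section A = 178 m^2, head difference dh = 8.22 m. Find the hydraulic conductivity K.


From K = Q*L / (A*dh):
Numerator: Q*L = 0.0393 * 56 = 2.2008.
Denominator: A*dh = 178 * 8.22 = 1463.16.
K = 2.2008 / 1463.16 = 0.001504 m/s.

0.001504


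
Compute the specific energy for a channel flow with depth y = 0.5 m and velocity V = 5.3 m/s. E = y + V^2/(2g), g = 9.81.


Specific energy E = y + V^2/(2g).
Velocity head = V^2/(2g) = 5.3^2 / (2*9.81) = 28.09 / 19.62 = 1.4317 m.
E = 0.5 + 1.4317 = 1.9317 m.

1.9317


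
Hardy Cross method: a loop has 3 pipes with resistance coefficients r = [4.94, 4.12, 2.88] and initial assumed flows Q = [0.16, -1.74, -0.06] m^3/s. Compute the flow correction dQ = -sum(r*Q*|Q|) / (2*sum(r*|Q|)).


Numerator terms (r*Q*|Q|): 4.94*0.16*|0.16| = 0.1265; 4.12*-1.74*|-1.74| = -12.4737; 2.88*-0.06*|-0.06| = -0.0104.
Sum of numerator = -12.3576.
Denominator terms (r*|Q|): 4.94*|0.16| = 0.7904; 4.12*|-1.74| = 7.1688; 2.88*|-0.06| = 0.1728.
2 * sum of denominator = 2 * 8.132 = 16.264.
dQ = --12.3576 / 16.264 = 0.7598 m^3/s.

0.7598


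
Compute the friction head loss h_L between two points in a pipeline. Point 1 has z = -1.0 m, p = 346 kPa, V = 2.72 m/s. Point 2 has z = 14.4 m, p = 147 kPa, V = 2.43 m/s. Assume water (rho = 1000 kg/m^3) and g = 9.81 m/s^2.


Total head at each section: H = z + p/(rho*g) + V^2/(2g).
H1 = -1.0 + 346*1000/(1000*9.81) + 2.72^2/(2*9.81)
   = -1.0 + 35.27 + 0.3771
   = 34.647 m.
H2 = 14.4 + 147*1000/(1000*9.81) + 2.43^2/(2*9.81)
   = 14.4 + 14.985 + 0.301
   = 29.686 m.
h_L = H1 - H2 = 34.647 - 29.686 = 4.962 m.

4.962


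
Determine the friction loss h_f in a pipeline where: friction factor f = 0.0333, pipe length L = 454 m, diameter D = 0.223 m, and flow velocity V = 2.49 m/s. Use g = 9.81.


Darcy-Weisbach equation: h_f = f * (L/D) * V^2/(2g).
f * L/D = 0.0333 * 454/0.223 = 67.7946.
V^2/(2g) = 2.49^2 / (2*9.81) = 6.2001 / 19.62 = 0.316 m.
h_f = 67.7946 * 0.316 = 21.424 m.

21.424


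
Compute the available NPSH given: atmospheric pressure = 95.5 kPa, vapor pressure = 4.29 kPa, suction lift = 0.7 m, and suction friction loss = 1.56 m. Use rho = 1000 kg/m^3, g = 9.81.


NPSHa = p_atm/(rho*g) - z_s - hf_s - p_vap/(rho*g).
p_atm/(rho*g) = 95.5*1000 / (1000*9.81) = 9.735 m.
p_vap/(rho*g) = 4.29*1000 / (1000*9.81) = 0.437 m.
NPSHa = 9.735 - 0.7 - 1.56 - 0.437
      = 7.04 m.

7.04


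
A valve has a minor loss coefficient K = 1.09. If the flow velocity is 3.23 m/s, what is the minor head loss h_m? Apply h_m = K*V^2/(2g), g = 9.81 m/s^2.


Minor loss formula: h_m = K * V^2/(2g).
V^2 = 3.23^2 = 10.4329.
V^2/(2g) = 10.4329 / 19.62 = 0.5317 m.
h_m = 1.09 * 0.5317 = 0.5796 m.

0.5796


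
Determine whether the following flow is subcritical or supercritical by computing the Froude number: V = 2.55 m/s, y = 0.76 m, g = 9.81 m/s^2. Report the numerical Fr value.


The Froude number is defined as Fr = V / sqrt(g*y).
g*y = 9.81 * 0.76 = 7.4556.
sqrt(g*y) = sqrt(7.4556) = 2.7305.
Fr = 2.55 / 2.7305 = 0.9339.
Since Fr < 1, the flow is subcritical.

0.9339


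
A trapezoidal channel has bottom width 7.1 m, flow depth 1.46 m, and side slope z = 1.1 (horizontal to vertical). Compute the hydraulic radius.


For a trapezoidal section with side slope z:
A = (b + z*y)*y = (7.1 + 1.1*1.46)*1.46 = 12.711 m^2.
P = b + 2*y*sqrt(1 + z^2) = 7.1 + 2*1.46*sqrt(1 + 1.1^2) = 11.441 m.
R = A/P = 12.711 / 11.441 = 1.111 m.

1.111


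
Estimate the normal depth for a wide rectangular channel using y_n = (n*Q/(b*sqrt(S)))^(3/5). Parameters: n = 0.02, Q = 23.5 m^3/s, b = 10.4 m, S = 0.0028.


We use the wide-channel approximation y_n = (n*Q/(b*sqrt(S)))^(3/5).
sqrt(S) = sqrt(0.0028) = 0.052915.
Numerator: n*Q = 0.02 * 23.5 = 0.47.
Denominator: b*sqrt(S) = 10.4 * 0.052915 = 0.550316.
arg = 0.8541.
y_n = 0.8541^(3/5) = 0.9097 m.

0.9097


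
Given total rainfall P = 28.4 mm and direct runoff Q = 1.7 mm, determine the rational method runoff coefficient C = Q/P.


The runoff coefficient C = runoff depth / rainfall depth.
C = 1.7 / 28.4
  = 0.0599.

0.0599


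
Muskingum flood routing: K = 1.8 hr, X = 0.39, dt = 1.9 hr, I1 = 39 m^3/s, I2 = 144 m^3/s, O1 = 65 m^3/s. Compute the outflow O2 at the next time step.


Muskingum coefficients:
denom = 2*K*(1-X) + dt = 2*1.8*(1-0.39) + 1.9 = 4.096.
C0 = (dt - 2*K*X)/denom = (1.9 - 2*1.8*0.39)/4.096 = 0.1211.
C1 = (dt + 2*K*X)/denom = (1.9 + 2*1.8*0.39)/4.096 = 0.8066.
C2 = (2*K*(1-X) - dt)/denom = 0.0723.
O2 = C0*I2 + C1*I1 + C2*O1
   = 0.1211*144 + 0.8066*39 + 0.0723*65
   = 53.59 m^3/s.

53.59


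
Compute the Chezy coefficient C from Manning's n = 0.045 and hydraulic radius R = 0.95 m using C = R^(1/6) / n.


The Chezy coefficient relates to Manning's n through C = R^(1/6) / n.
R^(1/6) = 0.95^(1/6) = 0.991488.
C = 0.991488 / 0.045 = 22.03 m^(1/2)/s.

22.03


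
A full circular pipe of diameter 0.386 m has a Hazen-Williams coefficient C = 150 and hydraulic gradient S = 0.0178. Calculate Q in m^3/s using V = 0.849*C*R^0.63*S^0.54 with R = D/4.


For a full circular pipe, R = D/4 = 0.386/4 = 0.0965 m.
V = 0.849 * 150 * 0.0965^0.63 * 0.0178^0.54
  = 0.849 * 150 * 0.22922 * 0.11356
  = 3.315 m/s.
Pipe area A = pi*D^2/4 = pi*0.386^2/4 = 0.117 m^2.
Q = A * V = 0.117 * 3.315 = 0.3879 m^3/s.

0.3879


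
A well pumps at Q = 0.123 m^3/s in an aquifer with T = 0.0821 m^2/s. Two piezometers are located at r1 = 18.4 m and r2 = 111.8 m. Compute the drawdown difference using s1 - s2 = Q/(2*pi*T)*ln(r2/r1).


Thiem equation: s1 - s2 = Q/(2*pi*T) * ln(r2/r1).
ln(r2/r1) = ln(111.8/18.4) = 1.8044.
Q/(2*pi*T) = 0.123 / (2*pi*0.0821) = 0.123 / 0.5158 = 0.2384.
s1 - s2 = 0.2384 * 1.8044 = 0.4302 m.

0.4302


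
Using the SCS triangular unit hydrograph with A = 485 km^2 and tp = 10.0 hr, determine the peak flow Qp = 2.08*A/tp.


SCS formula: Qp = 2.08 * A / tp.
Qp = 2.08 * 485 / 10.0
   = 1008.8 / 10.0
   = 100.88 m^3/s per cm.

100.88


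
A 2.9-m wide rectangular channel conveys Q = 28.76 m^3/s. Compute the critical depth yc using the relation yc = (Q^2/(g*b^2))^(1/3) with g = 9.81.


Using yc = (Q^2 / (g * b^2))^(1/3):
Q^2 = 28.76^2 = 827.14.
g * b^2 = 9.81 * 2.9^2 = 9.81 * 8.41 = 82.5.
Q^2 / (g*b^2) = 827.14 / 82.5 = 10.0259.
yc = 10.0259^(1/3) = 2.1563 m.

2.1563
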